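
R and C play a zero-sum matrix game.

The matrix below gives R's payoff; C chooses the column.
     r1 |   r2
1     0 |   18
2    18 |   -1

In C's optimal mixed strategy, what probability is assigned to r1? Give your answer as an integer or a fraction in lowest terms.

19/37

Row minima are 0 and -1, so R's maximin is 0; column maxima are 18 and 18, so C's minimax is 18. These differ, so the equilibrium is in mixed strategies.
Let C play r1 with probability q. R is indifferent when 18(1−q) = 18q − (1−q), giving q = 19/37.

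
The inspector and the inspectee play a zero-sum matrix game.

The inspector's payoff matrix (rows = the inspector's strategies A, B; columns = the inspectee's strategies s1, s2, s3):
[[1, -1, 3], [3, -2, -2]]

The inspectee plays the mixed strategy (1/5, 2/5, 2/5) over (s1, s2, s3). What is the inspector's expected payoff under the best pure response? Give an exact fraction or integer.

A: (1)·(1/5) + (-1)·(2/5) + (3)·(2/5) = 1.
B: (3)·(1/5) + (-2)·(2/5) + (-2)·(2/5) = -1.
The best pure response is A with expected payoff 1.

1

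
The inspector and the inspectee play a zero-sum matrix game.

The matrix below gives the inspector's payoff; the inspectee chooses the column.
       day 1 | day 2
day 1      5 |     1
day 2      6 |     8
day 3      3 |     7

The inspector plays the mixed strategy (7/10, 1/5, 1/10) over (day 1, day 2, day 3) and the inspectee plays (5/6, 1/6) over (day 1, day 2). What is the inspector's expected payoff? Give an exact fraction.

14/3

Against (5/6, 1/6), each row's expected payoff is day 1: 13/3; day 2: 19/3; day 3: 11/3.
Taking the (7/10, 1/5, 1/10)-weighted average: (7/10)·(13/3) + (1/5)·(19/3) + (1/10)·(11/3) = 14/3.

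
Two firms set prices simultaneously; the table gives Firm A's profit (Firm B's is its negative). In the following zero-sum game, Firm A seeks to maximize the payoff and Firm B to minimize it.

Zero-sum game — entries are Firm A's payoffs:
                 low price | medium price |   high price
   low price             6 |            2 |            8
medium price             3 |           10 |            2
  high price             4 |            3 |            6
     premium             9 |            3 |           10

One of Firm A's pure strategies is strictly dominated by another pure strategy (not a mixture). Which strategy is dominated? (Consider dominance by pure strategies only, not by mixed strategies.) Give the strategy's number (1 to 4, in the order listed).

1

Compare low price with premium: 9 > 6, 3 > 2, 10 > 8.
So premium strictly dominates low price for Firm A; low price is strictly dominated.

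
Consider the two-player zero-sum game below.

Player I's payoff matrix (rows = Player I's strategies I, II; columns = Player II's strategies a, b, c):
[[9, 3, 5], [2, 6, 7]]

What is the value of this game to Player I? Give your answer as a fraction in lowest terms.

24/5

Column c is strictly dominated by b for Player II (it gives Player I more in every row).
The remaining 2×2 game on (I, II) × (a, b) has no saddle point. Let Player I play I with probability p; indifference gives 9p + 2(1−p) = 3p + 6(1−p), so p = 2/5.
Similarly Player II's optimal q on a is 3/10, and the value is 9·(3/10) + (3)·(7/10) = 24/5.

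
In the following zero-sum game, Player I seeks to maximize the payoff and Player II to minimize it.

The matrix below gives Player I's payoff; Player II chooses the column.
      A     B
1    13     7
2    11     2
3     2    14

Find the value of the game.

28/3

Row 2 is strictly dominated by row 1, so Player I never plays it.
The remaining 2×2 game on (1, 3) × (A, B) has no saddle point. Let Player I play 1 with probability p; indifference gives 13p + 2(1−p) = 7p + 14(1−p), so p = 2/3.
Similarly Player II's optimal q on A is 7/18, and the value is 13·(7/18) + (7)·(11/18) = 28/3.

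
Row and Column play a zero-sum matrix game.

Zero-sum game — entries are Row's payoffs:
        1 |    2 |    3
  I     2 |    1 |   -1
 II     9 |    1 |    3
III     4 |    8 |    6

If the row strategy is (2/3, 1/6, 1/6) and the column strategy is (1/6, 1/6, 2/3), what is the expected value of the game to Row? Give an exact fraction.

3/2

Against (1/6, 1/6, 2/3), each row's expected payoff is I: -1/6; II: 11/3; III: 6.
Taking the (2/3, 1/6, 1/6)-weighted average: (2/3)·(-1/6) + (1/6)·(11/3) + (1/6)·(6) = 3/2.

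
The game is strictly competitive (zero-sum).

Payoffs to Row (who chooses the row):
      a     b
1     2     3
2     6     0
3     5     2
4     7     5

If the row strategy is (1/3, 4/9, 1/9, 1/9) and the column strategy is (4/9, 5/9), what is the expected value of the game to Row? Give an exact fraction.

248/81

Against (4/9, 5/9), each row's expected payoff is 1: 23/9; 2: 8/3; 3: 10/3; 4: 53/9.
Taking the (1/3, 4/9, 1/9, 1/9)-weighted average: (1/3)·(23/9) + (4/9)·(8/3) + (1/9)·(10/3) + (1/9)·(53/9) = 248/81.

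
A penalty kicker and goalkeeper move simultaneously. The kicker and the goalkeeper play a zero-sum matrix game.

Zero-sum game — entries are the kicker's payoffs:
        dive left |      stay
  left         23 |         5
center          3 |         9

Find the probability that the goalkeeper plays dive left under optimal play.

Row minima are 5 and 3, so the kicker's maximin is 5; column maxima are 23 and 9, so the goalkeeper's minimax is 9. These differ, so the equilibrium is in mixed strategies.
Let the goalkeeper play dive left with probability q. The kicker is indifferent when 23q + 5(1−q) = 3q + 9(1−q), giving q = 1/6.

1/6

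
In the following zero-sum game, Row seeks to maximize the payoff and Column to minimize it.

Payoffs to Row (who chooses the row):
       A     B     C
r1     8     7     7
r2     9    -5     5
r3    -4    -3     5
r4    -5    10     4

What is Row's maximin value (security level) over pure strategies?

7

The worst-case payoff for each row is r1: 7, r2: -5, r3: -4, r4: -5.
The best of these is 7.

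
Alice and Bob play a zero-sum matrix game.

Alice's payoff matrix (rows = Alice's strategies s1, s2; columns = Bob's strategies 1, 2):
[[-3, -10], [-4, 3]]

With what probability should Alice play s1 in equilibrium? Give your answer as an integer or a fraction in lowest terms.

Row minima are -10 and -4, so Alice's maximin is -4; column maxima are -3 and 3, so Bob's minimax is -3. These differ, so the equilibrium is in mixed strategies.
Let Alice play s1 with probability p. Bob is indifferent when −3p − 4(1−p) = −10p + 3(1−p), giving p = 1/2.

1/2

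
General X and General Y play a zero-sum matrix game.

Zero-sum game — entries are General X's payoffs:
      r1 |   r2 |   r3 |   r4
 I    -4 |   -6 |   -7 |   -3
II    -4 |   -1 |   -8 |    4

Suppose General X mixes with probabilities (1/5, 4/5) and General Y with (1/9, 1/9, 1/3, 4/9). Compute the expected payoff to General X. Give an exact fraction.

Against (1/9, 1/9, 1/3, 4/9), each row's expected payoff is I: -43/9; II: -13/9.
Taking the (1/5, 4/5)-weighted average: (1/5)·(-43/9) + (4/5)·(-13/9) = -19/9.

-19/9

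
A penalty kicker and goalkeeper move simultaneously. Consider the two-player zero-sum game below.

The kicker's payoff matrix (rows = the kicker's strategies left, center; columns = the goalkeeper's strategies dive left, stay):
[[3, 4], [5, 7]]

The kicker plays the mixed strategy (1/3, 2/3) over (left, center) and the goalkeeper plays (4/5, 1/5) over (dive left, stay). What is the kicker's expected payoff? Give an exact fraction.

14/3

Against (4/5, 1/5), each row's expected payoff is left: 16/5; center: 27/5.
Taking the (1/3, 2/3)-weighted average: (1/3)·(16/5) + (2/3)·(27/5) = 14/3.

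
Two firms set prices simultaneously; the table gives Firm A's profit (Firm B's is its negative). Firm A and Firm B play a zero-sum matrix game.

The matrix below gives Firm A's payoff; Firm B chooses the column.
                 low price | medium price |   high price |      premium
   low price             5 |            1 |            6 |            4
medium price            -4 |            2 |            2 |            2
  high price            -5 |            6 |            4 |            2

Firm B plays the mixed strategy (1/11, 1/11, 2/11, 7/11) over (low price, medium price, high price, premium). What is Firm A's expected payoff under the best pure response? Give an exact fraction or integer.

low price: (5)·(1/11) + (1)·(1/11) + (6)·(2/11) + (4)·(7/11) = 46/11.
medium price: (-4)·(1/11) + (2)·(1/11) + (2)·(2/11) + (2)·(7/11) = 16/11.
high price: (-5)·(1/11) + (6)·(1/11) + (4)·(2/11) + (2)·(7/11) = 23/11.
The best pure response is low price with expected payoff 46/11.

46/11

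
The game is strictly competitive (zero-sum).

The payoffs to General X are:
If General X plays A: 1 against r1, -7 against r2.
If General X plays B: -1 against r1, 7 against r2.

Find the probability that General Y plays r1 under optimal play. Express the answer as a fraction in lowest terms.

7/8

Row minima are -7 and -1, so General X's maximin is -1; column maxima are 1 and 7, so General Y's minimax is 1. These differ, so the equilibrium is in mixed strategies.
Let General Y play r1 with probability q. General X is indifferent when q − 7(1−q) = −q + 7(1−q), giving q = 7/8.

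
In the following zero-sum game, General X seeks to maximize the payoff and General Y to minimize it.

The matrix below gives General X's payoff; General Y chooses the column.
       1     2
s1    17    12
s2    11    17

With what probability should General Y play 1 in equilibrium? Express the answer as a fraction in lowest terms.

5/11

Row minima are 12 and 11, so General X's maximin is 12; column maxima are 17 and 17, so General Y's minimax is 17. These differ, so the equilibrium is in mixed strategies.
Let General Y play 1 with probability q. General X is indifferent when 17q + 12(1−q) = 11q + 17(1−q), giving q = 5/11.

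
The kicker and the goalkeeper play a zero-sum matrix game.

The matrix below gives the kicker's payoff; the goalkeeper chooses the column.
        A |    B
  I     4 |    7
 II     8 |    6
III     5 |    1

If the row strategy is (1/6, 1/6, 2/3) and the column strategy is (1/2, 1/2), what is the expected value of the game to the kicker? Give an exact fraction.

49/12

Against (1/2, 1/2), each row's expected payoff is I: 11/2; II: 7; III: 3.
Taking the (1/6, 1/6, 2/3)-weighted average: (1/6)·(11/2) + (1/6)·(7) + (2/3)·(3) = 49/12.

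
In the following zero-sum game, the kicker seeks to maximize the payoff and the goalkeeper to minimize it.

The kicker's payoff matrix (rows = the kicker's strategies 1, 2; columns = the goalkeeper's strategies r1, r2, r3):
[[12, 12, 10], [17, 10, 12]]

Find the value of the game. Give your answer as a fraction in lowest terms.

Column r1 is strictly dominated by r3 for the goalkeeper (it gives the kicker more in every row).
The remaining 2×2 game on (1, 2) × (r2, r3) has no saddle point. Let the kicker play 1 with probability p; indifference gives 12p + 10(1−p) = 10p + 12(1−p), so p = 1/2.
Similarly the goalkeeper's optimal q on r2 is 1/2, and the value is 12·(1/2) + (10)·(1/2) = 11.

11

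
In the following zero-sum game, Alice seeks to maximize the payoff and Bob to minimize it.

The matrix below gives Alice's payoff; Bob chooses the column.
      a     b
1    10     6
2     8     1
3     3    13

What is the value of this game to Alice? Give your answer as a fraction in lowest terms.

8

Row 2 is strictly dominated by row 1, so Alice never plays it.
The remaining 2×2 game on (1, 3) × (a, b) has no saddle point. Let Alice play 1 with probability p; indifference gives 10p + 3(1−p) = 6p + 13(1−p), so p = 5/7.
Similarly Bob's optimal q on a is 1/2, and the value is 10·(1/2) + (6)·(1/2) = 8.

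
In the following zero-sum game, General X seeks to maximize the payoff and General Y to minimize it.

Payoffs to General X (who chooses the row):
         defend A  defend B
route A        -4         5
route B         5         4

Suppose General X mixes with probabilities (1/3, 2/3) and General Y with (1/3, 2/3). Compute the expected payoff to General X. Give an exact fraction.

32/9

Against (1/3, 2/3), each row's expected payoff is route A: 2; route B: 13/3.
Taking the (1/3, 2/3)-weighted average: (1/3)·(2) + (2/3)·(13/3) = 32/9.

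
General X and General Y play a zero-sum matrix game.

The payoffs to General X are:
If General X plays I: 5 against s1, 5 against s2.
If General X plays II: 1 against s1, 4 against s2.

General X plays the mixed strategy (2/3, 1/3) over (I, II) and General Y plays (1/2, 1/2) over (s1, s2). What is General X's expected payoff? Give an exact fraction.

Against (1/2, 1/2), each row's expected payoff is I: 5; II: 5/2.
Taking the (2/3, 1/3)-weighted average: (2/3)·(5) + (1/3)·(5/2) = 25/6.

25/6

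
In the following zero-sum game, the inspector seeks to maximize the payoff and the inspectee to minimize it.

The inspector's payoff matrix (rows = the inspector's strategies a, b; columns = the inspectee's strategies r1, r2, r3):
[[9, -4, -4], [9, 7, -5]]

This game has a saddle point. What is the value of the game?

Row minima: -4, -5 → the inspector's maximin is -4.
Column maxima: 9, 7, -4 → the inspectee's minimax is -4.
They coincide at (a, r3), so the value is -4.

-4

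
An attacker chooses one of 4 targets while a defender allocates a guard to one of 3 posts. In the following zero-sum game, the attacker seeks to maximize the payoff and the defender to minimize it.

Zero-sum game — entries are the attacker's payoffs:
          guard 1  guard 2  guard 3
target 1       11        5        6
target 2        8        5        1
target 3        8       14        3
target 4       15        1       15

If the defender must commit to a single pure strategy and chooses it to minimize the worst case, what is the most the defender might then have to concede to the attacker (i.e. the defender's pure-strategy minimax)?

The worst case (largest entry) in each column is guard 1: 15, guard 2: 14, guard 3: 15.
The best (smallest) of these is 14.

14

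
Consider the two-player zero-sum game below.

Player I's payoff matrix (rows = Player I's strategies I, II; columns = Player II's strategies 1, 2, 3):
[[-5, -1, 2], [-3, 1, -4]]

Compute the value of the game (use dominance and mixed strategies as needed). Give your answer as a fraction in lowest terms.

Column 2 is strictly dominated by 1 for Player II (it gives Player I more in every row).
The remaining 2×2 game on (I, II) × (1, 3) has no saddle point. Let Player I play I with probability p; indifference gives −5p − 3(1−p) = 2p − 4(1−p), so p = 1/8.
Similarly Player II's optimal q on 1 is 3/4, and the value is -5·(3/4) + (2)·(1/4) = -13/4.

-13/4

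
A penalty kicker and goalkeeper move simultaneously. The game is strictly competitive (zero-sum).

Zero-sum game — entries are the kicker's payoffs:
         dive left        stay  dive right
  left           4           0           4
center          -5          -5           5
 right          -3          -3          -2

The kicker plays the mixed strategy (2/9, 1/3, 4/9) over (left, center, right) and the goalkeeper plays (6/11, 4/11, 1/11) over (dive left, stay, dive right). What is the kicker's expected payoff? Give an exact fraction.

-23/11

Against (6/11, 4/11, 1/11), each row's expected payoff is left: 28/11; center: -45/11; right: -32/11.
Taking the (2/9, 1/3, 4/9)-weighted average: (2/9)·(28/11) + (1/3)·(-45/11) + (4/9)·(-32/11) = -23/11.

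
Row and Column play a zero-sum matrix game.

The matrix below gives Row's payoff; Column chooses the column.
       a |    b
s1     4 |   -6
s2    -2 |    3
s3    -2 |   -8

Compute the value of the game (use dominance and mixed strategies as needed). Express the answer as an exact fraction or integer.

Row s3 is strictly dominated by row s1, so Row never plays it.
The remaining 2×2 game on (s1, s2) × (a, b) has no saddle point. Let Row play s1 with probability p; indifference gives 4p − 2(1−p) = −6p + 3(1−p), so p = 1/3.
Similarly Column's optimal q on a is 3/5, and the value is 4·(3/5) + (-6)·(2/5) = 0.

0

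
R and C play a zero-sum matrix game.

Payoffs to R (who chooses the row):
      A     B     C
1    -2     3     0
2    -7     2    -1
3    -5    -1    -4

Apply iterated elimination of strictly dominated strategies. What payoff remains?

Row 3 is strictly dominated by row 1 (-2>-5, 3>-1, 0>-4); eliminate 3.
Row 2 is strictly dominated by row 1 (-2>-7, 3>2, 0>-1); eliminate 2.
Column B is strictly dominated by A for C (-2<3); eliminate B.
Column C is strictly dominated by A for C (-2<0); eliminate C.
Only (1, A) remains, with payoff -2.

-2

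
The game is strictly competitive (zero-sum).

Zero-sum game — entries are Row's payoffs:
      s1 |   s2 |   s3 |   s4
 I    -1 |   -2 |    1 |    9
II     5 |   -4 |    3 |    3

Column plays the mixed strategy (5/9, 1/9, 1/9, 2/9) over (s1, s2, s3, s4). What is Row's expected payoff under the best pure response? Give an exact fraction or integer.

10/3

I: (-1)·(5/9) + (-2)·(1/9) + (1)·(1/9) + (9)·(2/9) = 4/3.
II: (5)·(5/9) + (-4)·(1/9) + (3)·(1/9) + (3)·(2/9) = 10/3.
The best pure response is II with expected payoff 10/3.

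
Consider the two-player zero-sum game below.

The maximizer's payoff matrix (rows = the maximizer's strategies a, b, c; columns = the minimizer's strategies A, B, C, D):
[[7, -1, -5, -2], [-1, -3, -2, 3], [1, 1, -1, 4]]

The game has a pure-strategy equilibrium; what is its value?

Row minima: -5, -3, -1 → the maximizer's maximin is -1.
Column maxima: 7, 1, -1, 4 → the minimizer's minimax is -1.
They coincide at (c, C), so the value is -1.

-1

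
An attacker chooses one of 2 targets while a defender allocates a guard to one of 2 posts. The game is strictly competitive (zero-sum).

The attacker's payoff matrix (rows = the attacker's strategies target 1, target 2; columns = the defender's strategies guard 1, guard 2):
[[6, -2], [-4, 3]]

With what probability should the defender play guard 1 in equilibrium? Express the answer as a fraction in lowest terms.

1/3

Row minima are -2 and -4, so the attacker's maximin is -2; column maxima are 6 and 3, so the defender's minimax is 3. These differ, so the equilibrium is in mixed strategies.
Let the defender play guard 1 with probability q. The attacker is indifferent when 6q − 2(1−q) = −4q + 3(1−q), giving q = 1/3.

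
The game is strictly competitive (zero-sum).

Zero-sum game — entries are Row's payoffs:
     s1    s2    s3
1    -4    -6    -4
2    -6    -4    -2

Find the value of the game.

Column s3 is strictly dominated by s2 for Column (it gives Row more in every row).
The remaining 2×2 game on (1, 2) × (s1, s2) has no saddle point. Let Row play 1 with probability p; indifference gives −4p − 6(1−p) = −6p − 4(1−p), so p = 1/2.
Similarly Column's optimal q on s1 is 1/2, and the value is -4·(1/2) + (-6)·(1/2) = -5.

-5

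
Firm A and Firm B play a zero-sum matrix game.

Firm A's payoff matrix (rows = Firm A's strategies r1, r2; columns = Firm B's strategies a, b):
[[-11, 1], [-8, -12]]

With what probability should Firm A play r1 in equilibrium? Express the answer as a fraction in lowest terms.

1/4

Row minima are -11 and -12, so Firm A's maximin is -11; column maxima are -8 and 1, so Firm B's minimax is -8. These differ, so the equilibrium is in mixed strategies.
Let Firm A play r1 with probability p. Firm B is indifferent when −11p − 8(1−p) = p − 12(1−p), giving p = 1/4.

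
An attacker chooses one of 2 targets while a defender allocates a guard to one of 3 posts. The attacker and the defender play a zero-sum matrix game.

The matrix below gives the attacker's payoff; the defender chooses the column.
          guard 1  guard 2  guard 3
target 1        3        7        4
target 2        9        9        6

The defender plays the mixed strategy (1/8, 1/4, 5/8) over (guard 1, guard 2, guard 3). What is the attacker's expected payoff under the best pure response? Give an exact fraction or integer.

target 1: (3)·(1/8) + (7)·(1/4) + (4)·(5/8) = 37/8.
target 2: (9)·(1/8) + (9)·(1/4) + (6)·(5/8) = 57/8.
The best pure response is target 2 with expected payoff 57/8.

57/8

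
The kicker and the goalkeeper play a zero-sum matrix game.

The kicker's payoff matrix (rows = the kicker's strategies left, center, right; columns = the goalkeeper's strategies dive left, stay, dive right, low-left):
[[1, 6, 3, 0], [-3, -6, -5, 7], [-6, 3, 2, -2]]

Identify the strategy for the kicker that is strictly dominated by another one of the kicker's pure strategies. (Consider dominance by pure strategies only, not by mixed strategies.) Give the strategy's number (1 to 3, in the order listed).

3

Compare right with left: 1 > -6, 6 > 3, 3 > 2, 0 > -2.
So left strictly dominates right for the kicker; right is strictly dominated.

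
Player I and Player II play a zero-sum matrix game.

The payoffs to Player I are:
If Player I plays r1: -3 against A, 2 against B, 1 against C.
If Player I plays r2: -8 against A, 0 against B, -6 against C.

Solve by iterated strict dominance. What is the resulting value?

Row r2 is strictly dominated by row r1 (-3>-8, 2>0, 1>-6); eliminate r2.
Column B is strictly dominated by A for Player II (-3<2); eliminate B.
Column C is strictly dominated by A for Player II (-3<1); eliminate C.
Only (r1, A) remains, with payoff -3.

-3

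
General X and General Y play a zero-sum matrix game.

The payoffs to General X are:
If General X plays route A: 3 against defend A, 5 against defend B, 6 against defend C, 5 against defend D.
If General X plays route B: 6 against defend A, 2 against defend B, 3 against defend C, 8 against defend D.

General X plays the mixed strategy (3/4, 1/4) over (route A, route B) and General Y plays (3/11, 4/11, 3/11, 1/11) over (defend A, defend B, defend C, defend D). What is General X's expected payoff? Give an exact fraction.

199/44

Against (3/11, 4/11, 3/11, 1/11), each row's expected payoff is route A: 52/11; route B: 43/11.
Taking the (3/4, 1/4)-weighted average: (3/4)·(52/11) + (1/4)·(43/11) = 199/44.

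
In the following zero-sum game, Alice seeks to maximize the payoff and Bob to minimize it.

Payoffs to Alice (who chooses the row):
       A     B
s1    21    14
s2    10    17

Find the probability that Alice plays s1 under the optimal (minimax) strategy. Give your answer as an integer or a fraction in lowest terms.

1/2

Row minima are 14 and 10, so Alice's maximin is 14; column maxima are 21 and 17, so Bob's minimax is 17. These differ, so the equilibrium is in mixed strategies.
Let Alice play s1 with probability p. Bob is indifferent when 21p + 10(1−p) = 14p + 17(1−p), giving p = 1/2.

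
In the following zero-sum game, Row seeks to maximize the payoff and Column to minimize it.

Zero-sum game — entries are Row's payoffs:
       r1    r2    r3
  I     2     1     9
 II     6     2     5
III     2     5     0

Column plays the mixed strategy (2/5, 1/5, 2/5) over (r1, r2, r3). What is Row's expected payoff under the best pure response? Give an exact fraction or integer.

I: (2)·(2/5) + (1)·(1/5) + (9)·(2/5) = 23/5.
II: (6)·(2/5) + (2)·(1/5) + (5)·(2/5) = 24/5.
III: (2)·(2/5) + (5)·(1/5) + (0)·(2/5) = 9/5.
The best pure response is II with expected payoff 24/5.

24/5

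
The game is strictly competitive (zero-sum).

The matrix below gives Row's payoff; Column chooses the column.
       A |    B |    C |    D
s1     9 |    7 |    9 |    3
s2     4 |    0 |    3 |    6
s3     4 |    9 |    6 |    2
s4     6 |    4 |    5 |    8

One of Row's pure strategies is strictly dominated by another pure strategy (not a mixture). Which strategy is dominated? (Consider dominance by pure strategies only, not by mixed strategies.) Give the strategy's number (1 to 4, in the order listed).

Compare s2 with s4: 6 > 4, 4 > 0, 5 > 3, 8 > 6.
So s4 strictly dominates s2 for Row; s2 is strictly dominated.

2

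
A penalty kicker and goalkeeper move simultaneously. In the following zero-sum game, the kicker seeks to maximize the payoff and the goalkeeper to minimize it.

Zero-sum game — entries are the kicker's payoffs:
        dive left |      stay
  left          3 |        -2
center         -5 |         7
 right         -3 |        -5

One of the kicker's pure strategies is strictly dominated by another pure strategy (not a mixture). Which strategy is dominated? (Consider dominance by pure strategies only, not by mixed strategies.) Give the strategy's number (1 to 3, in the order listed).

Compare right with left: 3 > -3, -2 > -5.
So left strictly dominates right for the kicker; right is strictly dominated.

3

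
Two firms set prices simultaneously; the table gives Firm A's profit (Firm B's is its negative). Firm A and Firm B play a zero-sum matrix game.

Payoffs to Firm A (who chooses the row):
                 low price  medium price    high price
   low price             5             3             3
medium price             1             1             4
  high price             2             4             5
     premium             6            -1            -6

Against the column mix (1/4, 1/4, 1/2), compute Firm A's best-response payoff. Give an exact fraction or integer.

low price: (5)·(1/4) + (3)·(1/4) + (3)·(1/2) = 7/2.
medium price: (1)·(1/4) + (1)·(1/4) + (4)·(1/2) = 5/2.
high price: (2)·(1/4) + (4)·(1/4) + (5)·(1/2) = 4.
premium: (6)·(1/4) + (-1)·(1/4) + (-6)·(1/2) = -7/4.
The best pure response is high price with expected payoff 4.

4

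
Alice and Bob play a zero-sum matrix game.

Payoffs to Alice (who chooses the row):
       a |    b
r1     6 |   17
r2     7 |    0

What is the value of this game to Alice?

Row minima are 6 and 0, so Alice's maximin is 6; column maxima are 7 and 17, so Bob's minimax is 7. These differ, so the equilibrium is in mixed strategies.
Let Alice play r1 with probability p. Bob is indifferent when 6p + 7(1−p) = 17p, giving p = 7/18.
Let Bob play a with probability q. Alice is indifferent when 6q + 17(1−q) = 7q, giving q = 17/18.
The value is 6·(17/18) + (17)·(1/18) = 119/18.

119/18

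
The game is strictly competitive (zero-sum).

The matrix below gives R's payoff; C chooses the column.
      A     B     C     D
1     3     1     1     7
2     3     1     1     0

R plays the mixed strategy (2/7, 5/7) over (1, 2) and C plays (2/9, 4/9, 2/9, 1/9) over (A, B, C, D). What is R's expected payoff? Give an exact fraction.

Against (2/9, 4/9, 2/9, 1/9), each row's expected payoff is 1: 19/9; 2: 4/3.
Taking the (2/7, 5/7)-weighted average: (2/7)·(19/9) + (5/7)·(4/3) = 14/9.

14/9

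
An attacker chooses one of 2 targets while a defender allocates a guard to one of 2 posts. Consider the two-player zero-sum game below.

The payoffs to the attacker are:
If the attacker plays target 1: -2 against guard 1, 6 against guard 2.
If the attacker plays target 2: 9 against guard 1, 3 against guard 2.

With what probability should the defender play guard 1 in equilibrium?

Row minima are -2 and 3, so the attacker's maximin is 3; column maxima are 9 and 6, so the defender's minimax is 6. These differ, so the equilibrium is in mixed strategies.
Let the defender play guard 1 with probability q. The attacker is indifferent when −2q + 6(1−q) = 9q + 3(1−q), giving q = 3/14.

3/14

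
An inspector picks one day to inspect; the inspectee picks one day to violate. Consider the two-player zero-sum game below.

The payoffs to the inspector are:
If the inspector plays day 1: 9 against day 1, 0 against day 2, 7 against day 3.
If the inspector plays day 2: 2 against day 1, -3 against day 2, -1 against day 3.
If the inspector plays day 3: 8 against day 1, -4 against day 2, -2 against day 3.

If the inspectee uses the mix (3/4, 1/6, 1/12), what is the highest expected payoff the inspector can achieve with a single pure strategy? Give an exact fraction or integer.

day 1: (9)·(3/4) + (0)·(1/6) + (7)·(1/12) = 22/3.
day 2: (2)·(3/4) + (-3)·(1/6) + (-1)·(1/12) = 11/12.
day 3: (8)·(3/4) + (-4)·(1/6) + (-2)·(1/12) = 31/6.
The best pure response is day 1 with expected payoff 22/3.

22/3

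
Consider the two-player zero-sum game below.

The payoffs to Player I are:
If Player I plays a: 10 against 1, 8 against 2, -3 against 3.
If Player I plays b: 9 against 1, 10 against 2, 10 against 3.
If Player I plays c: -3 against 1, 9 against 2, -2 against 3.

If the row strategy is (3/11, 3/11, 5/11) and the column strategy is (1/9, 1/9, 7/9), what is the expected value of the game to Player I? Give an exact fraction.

Against (1/9, 1/9, 7/9), each row's expected payoff is a: -1/3; b: 89/9; c: -8/9.
Taking the (3/11, 3/11, 5/11)-weighted average: (3/11)·(-1/3) + (3/11)·(89/9) + (5/11)·(-8/9) = 218/99.

218/99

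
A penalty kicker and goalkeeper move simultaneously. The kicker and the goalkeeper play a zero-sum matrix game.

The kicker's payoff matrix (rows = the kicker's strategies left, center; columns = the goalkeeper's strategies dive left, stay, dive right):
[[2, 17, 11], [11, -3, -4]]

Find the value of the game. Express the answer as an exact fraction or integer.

Column stay is strictly dominated by dive right for the goalkeeper (it gives the kicker more in every row).
The remaining 2×2 game on (left, center) × (dive left, dive right) has no saddle point. Let the kicker play left with probability p; indifference gives 2p + 11(1−p) = 11p − 4(1−p), so p = 5/8.
Similarly the goalkeeper's optimal q on dive left is 5/8, and the value is 2·(5/8) + (11)·(3/8) = 43/8.

43/8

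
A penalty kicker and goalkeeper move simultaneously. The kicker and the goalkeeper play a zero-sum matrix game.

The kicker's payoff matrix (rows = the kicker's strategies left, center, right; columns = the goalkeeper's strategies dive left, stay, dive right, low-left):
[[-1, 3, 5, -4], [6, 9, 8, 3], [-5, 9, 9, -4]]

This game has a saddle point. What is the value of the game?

3

Row minima: -4, 3, -5 → the kicker's maximin is 3.
Column maxima: 6, 9, 9, 3 → the goalkeeper's minimax is 3.
They coincide at (center, low-left), so the value is 3.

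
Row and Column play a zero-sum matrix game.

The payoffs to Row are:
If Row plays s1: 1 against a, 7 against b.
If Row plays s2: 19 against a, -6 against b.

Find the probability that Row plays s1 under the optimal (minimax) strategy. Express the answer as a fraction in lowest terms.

Row minima are 1 and -6, so Row's maximin is 1; column maxima are 19 and 7, so Column's minimax is 7. These differ, so the equilibrium is in mixed strategies.
Let Row play s1 with probability p. Column is indifferent when p + 19(1−p) = 7p − 6(1−p), giving p = 25/31.

25/31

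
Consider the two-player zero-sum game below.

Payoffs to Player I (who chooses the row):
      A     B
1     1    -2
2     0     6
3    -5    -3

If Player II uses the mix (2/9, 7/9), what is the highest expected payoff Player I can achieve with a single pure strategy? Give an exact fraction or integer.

1: (1)·(2/9) + (-2)·(7/9) = -4/3.
2: (0)·(2/9) + (6)·(7/9) = 14/3.
3: (-5)·(2/9) + (-3)·(7/9) = -31/9.
The best pure response is 2 with expected payoff 14/3.

14/3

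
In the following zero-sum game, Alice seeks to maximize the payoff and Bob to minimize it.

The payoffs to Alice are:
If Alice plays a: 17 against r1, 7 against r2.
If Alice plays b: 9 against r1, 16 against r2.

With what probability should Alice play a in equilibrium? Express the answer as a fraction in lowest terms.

7/17

Row minima are 7 and 9, so Alice's maximin is 9; column maxima are 17 and 16, so Bob's minimax is 16. These differ, so the equilibrium is in mixed strategies.
Let Alice play a with probability p. Bob is indifferent when 17p + 9(1−p) = 7p + 16(1−p), giving p = 7/17.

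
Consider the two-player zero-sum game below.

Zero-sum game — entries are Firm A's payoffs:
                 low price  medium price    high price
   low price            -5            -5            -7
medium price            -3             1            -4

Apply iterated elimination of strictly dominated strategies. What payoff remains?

-4

Column low price is strictly dominated by high price for Firm B (-7<-5, -4<-3); eliminate low price.
Column medium price is strictly dominated by high price for Firm B (-7<-5, -4<1); eliminate medium price.
Row low price is strictly dominated by row medium price (-4>-7); eliminate low price.
Only (medium price, high price) remains, with payoff -4.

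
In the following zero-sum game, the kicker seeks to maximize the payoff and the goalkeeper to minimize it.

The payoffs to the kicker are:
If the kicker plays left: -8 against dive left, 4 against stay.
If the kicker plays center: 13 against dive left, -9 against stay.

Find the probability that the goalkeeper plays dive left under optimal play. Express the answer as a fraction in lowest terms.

13/34

Row minima are -8 and -9, so the kicker's maximin is -8; column maxima are 13 and 4, so the goalkeeper's minimax is 4. These differ, so the equilibrium is in mixed strategies.
Let the goalkeeper play dive left with probability q. The kicker is indifferent when −8q + 4(1−q) = 13q − 9(1−q), giving q = 13/34.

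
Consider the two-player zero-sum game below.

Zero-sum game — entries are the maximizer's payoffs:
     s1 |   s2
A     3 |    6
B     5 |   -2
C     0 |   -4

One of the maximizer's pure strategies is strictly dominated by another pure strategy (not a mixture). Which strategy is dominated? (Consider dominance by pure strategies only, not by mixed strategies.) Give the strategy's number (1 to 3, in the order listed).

3

Compare C with A: 3 > 0, 6 > -4.
So A strictly dominates C for the maximizer; C is strictly dominated.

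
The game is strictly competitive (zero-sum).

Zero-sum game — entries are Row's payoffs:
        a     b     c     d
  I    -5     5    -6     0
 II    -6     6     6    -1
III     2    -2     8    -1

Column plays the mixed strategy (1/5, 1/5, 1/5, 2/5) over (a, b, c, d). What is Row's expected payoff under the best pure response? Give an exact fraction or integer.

I: (-5)·(1/5) + (5)·(1/5) + (-6)·(1/5) + (0)·(2/5) = -6/5.
II: (-6)·(1/5) + (6)·(1/5) + (6)·(1/5) + (-1)·(2/5) = 4/5.
III: (2)·(1/5) + (-2)·(1/5) + (8)·(1/5) + (-1)·(2/5) = 6/5.
The best pure response is III with expected payoff 6/5.

6/5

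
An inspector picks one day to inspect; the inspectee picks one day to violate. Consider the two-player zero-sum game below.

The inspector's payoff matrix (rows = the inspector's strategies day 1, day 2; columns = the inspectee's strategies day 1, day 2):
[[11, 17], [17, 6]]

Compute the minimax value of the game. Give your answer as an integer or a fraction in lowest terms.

Row minima are 11 and 6, so the inspector's maximin is 11; column maxima are 17 and 17, so the inspectee's minimax is 17. These differ, so the equilibrium is in mixed strategies.
Let the inspector play day 1 with probability p. The inspectee is indifferent when 11p + 17(1−p) = 17p + 6(1−p), giving p = 11/17.
Let the inspectee play day 1 with probability q. The inspector is indifferent when 11q + 17(1−q) = 17q + 6(1−q), giving q = 11/17.
The value is 11·(11/17) + (17)·(6/17) = 223/17.

223/17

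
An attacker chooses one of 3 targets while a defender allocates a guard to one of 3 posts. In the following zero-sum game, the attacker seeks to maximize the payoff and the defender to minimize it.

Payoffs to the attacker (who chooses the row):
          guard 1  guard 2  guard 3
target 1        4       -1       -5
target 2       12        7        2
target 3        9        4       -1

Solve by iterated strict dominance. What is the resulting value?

2

Column guard 1 is strictly dominated by guard 2 for the defender (-1<4, 7<12, 4<9); eliminate guard 1.
Column guard 2 is strictly dominated by guard 3 for the defender (-5<-1, 2<7, -1<4); eliminate guard 2.
Row target 3 is strictly dominated by row target 2 (2>-1); eliminate target 3.
Row target 1 is strictly dominated by row target 2 (2>-5); eliminate target 1.
Only (target 2, guard 3) remains, with payoff 2.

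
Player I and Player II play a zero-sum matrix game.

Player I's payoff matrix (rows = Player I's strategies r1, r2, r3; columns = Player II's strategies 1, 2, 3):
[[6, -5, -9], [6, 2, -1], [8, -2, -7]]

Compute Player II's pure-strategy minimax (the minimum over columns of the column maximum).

The worst case (largest entry) in each column is 1: 8, 2: 2, 3: -1.
The best (smallest) of these is -1.

-1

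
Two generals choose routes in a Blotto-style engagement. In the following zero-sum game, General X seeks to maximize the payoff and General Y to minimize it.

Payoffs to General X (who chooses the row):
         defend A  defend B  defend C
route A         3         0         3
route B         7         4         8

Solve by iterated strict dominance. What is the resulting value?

Row route A is strictly dominated by row route B (7>3, 4>0, 8>3); eliminate route A.
Column defend A is strictly dominated by defend B for General Y (4<7); eliminate defend A.
Column defend C is strictly dominated by defend B for General Y (4<8); eliminate defend C.
Only (route B, defend B) remains, with payoff 4.

4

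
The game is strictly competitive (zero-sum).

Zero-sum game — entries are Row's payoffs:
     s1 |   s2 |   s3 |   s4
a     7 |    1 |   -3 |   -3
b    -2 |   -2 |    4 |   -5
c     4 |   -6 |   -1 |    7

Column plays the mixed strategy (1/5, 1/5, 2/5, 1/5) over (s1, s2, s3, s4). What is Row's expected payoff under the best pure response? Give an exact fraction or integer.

a: (7)·(1/5) + (1)·(1/5) + (-3)·(2/5) + (-3)·(1/5) = -1/5.
b: (-2)·(1/5) + (-2)·(1/5) + (4)·(2/5) + (-5)·(1/5) = -1/5.
c: (4)·(1/5) + (-6)·(1/5) + (-1)·(2/5) + (7)·(1/5) = 3/5.
The best pure response is c with expected payoff 3/5.

3/5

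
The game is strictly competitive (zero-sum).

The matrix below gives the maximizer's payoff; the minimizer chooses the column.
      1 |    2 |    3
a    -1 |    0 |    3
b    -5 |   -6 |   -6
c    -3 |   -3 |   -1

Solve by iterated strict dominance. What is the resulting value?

Row b is strictly dominated by row a (-1>-5, 0>-6, 3>-6); eliminate b.
Column 3 is strictly dominated by 1 for the minimizer (-1<3, -3<-1); eliminate 3.
Row c is strictly dominated by row a (-1>-3, 0>-3); eliminate c.
Column 2 is strictly dominated by 1 for the minimizer (-1<0); eliminate 2.
Only (a, 1) remains, with payoff -1.

-1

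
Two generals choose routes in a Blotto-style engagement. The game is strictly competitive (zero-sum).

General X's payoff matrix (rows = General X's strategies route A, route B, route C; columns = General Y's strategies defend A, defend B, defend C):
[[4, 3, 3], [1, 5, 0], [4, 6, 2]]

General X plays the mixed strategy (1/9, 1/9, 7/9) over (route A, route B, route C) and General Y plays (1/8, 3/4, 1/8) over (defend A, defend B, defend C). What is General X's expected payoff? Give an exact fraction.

175/36

Against (1/8, 3/4, 1/8), each row's expected payoff is route A: 25/8; route B: 31/8; route C: 21/4.
Taking the (1/9, 1/9, 7/9)-weighted average: (1/9)·(25/8) + (1/9)·(31/8) + (7/9)·(21/4) = 175/36.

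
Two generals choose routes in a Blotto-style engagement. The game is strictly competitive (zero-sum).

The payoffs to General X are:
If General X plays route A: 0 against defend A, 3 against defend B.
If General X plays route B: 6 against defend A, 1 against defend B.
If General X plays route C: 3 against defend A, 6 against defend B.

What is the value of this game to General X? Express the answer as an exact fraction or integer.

33/8

Row route A is strictly dominated by row route C, so General X never plays it.
The remaining 2×2 game on (route B, route C) × (defend A, defend B) has no saddle point. Let General X play route B with probability p; indifference gives 6p + 3(1−p) = p + 6(1−p), so p = 3/8.
Similarly General Y's optimal q on defend A is 5/8, and the value is 6·(5/8) + (1)·(3/8) = 33/8.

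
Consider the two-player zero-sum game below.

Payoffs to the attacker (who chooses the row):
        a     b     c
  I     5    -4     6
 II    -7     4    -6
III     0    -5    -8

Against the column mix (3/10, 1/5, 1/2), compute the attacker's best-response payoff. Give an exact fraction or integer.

37/10

I: (5)·(3/10) + (-4)·(1/5) + (6)·(1/2) = 37/10.
II: (-7)·(3/10) + (4)·(1/5) + (-6)·(1/2) = -43/10.
III: (0)·(3/10) + (-5)·(1/5) + (-8)·(1/2) = -5.
The best pure response is I with expected payoff 37/10.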